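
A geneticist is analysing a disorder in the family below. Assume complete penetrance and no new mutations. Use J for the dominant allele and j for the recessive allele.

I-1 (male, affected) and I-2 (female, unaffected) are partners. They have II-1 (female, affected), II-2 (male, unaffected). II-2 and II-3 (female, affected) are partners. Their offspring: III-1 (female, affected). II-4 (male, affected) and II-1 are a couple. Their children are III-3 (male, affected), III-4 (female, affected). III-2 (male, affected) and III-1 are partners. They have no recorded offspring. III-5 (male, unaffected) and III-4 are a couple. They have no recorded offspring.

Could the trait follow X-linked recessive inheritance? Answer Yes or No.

No

Under X-linked recessive, III-1 (affected, female) cannot arise from II-2 (unaffected) × II-3 (affected).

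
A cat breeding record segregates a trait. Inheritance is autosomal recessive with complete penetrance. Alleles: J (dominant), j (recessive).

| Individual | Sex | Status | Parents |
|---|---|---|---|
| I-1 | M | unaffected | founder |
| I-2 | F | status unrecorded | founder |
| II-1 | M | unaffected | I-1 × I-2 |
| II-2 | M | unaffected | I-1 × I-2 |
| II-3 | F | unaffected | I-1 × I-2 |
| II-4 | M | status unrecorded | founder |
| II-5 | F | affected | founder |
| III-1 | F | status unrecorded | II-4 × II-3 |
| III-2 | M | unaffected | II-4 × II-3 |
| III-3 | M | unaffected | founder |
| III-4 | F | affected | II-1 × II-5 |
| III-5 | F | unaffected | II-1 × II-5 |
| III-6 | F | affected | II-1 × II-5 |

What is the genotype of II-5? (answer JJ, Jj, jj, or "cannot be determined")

jj

II-5 is affected, so II-5 is jj.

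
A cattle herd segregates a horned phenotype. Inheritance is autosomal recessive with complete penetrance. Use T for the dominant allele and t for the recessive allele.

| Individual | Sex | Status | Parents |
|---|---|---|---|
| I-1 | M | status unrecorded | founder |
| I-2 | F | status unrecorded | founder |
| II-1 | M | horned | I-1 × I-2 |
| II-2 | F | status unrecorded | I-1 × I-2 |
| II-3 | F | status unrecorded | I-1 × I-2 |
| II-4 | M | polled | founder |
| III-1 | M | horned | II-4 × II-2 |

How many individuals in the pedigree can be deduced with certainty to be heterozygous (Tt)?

1

Obligate heterozygotes: II-4 is polled so carries T and passed t to III-1 (tt), so II-4 is Tt.
Every other individual is either homozygous by phenotype or has at least one consistent homozygous assignment, so the count is 1.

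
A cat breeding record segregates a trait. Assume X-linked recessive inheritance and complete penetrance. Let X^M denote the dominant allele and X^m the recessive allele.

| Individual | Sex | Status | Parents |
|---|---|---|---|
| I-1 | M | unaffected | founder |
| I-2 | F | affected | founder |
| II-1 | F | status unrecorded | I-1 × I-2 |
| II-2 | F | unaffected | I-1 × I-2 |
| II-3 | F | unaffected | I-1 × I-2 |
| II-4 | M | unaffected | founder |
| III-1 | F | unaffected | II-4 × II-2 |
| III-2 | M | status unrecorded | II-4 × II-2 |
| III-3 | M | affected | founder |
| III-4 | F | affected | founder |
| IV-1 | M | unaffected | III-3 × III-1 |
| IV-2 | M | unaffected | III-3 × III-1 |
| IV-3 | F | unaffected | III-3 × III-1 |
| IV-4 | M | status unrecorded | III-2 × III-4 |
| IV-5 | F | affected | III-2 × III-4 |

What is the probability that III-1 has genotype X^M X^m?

II-4 is unaffected, so II-4 is X^M Y.
II-2 is unaffected so carries M and received m from I-2 (X^m X^m), so II-2 is X^M X^m.
Their cross gives offspring ratios 1/2 X^M X^M : 1/2 X^M X^m. Conditioning on III-1 being unaffected, P(X^M X^m) = 1/2 / 1 = 1/2 before taking III-1's own offspring into account.
III-3 is affected, so III-3 is X^m Y.
Now use III-1's offspring. Probability of each recorded status — unaffected son IV-1: 1/2 if III-1 is X^M X^m, 1 if X^M X^M; unaffected son IV-2: 1/2 if III-1 is X^M X^m, 1 if X^M X^M; unaffected daughter IV-3: 1/2 if III-1 is X^M X^m, 1 if X^M X^M.
Bayes: P(X^M X^m) = 1/2·1/8 / (1/2·1/8 + 1/2·1) = 1/9.

1/9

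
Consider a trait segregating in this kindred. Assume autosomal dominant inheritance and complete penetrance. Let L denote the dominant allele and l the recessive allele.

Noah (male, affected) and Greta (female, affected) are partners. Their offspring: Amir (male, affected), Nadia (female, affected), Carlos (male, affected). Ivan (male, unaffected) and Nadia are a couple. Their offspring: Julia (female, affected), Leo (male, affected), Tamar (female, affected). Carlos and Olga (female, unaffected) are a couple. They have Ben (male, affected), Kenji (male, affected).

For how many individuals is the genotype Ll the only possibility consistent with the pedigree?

5

Obligate heterozygotes: Julia is affected so carries L and received l from Ivan (ll), so Julia is Ll; Leo is affected so carries L and received l from Ivan (ll), so Leo is Ll; Tamar is affected so carries L and received l from Ivan (ll), so Tamar is Ll; Ben is affected so carries L and received l from Olga (ll), so Ben is Ll; Kenji is affected so carries L and received l from Olga (ll), so Kenji is Ll.
Every other individual is either homozygous by phenotype or has at least one consistent homozygous assignment, so the count is 5.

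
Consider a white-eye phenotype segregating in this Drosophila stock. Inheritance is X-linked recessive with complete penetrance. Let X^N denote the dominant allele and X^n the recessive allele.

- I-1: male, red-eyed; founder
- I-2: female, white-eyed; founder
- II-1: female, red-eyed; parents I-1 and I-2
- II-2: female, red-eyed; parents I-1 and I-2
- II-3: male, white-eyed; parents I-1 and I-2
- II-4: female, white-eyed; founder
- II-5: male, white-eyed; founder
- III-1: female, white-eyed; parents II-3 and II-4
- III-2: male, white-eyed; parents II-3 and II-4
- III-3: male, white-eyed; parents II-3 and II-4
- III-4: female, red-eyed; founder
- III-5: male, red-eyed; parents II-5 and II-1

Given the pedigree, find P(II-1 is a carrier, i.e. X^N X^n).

1

II-1 is red-eyed so carries N and received n from I-2 (X^n X^n), so II-1 is X^N X^n, giving P(X^N X^n) = 1.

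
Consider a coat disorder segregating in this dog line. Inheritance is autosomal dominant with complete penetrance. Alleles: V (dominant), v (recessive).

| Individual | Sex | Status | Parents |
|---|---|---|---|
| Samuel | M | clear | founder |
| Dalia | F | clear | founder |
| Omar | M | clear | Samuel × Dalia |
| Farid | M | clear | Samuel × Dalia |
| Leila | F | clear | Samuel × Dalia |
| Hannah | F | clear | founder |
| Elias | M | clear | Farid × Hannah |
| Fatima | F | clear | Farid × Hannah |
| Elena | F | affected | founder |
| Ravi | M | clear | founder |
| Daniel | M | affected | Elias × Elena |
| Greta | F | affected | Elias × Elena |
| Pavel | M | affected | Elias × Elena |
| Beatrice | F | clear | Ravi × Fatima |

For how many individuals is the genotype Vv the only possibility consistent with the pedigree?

3

Obligate heterozygotes: Daniel is affected so carries V and received v from Elias (vv), so Daniel is Vv; Greta is affected so carries V and received v from Elias (vv), so Greta is Vv; Pavel is affected so carries V and received v from Elias (vv), so Pavel is Vv.
Every other individual is either homozygous by phenotype or has at least one consistent homozygous assignment, so the count is 3.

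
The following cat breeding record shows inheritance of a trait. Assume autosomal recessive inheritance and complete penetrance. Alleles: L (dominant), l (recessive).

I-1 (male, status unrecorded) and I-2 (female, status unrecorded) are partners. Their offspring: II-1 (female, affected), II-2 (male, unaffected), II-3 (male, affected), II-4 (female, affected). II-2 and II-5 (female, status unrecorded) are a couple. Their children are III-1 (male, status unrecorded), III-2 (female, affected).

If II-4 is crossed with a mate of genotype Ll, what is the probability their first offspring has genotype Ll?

II-4 is affected, so II-4 is ll.
The cross gives 1/2 Ll : 1/2 ll, so P(offspring has genotype Ll) = 1/2.

1/2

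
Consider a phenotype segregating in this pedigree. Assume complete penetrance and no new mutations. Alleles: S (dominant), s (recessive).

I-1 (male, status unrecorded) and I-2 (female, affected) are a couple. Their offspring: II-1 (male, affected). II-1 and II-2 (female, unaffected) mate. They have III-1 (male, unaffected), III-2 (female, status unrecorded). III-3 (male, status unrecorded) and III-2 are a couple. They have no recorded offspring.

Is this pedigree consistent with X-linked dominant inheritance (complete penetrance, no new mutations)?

Yes

A consistent assignment under X-linked dominant exists: I-1 X^S Y, I-2 X^S X^S, II-1 X^S Y, II-2 X^s X^s, III-1 X^s Y, III-2 X^S X^s, III-3 X^S Y.
In this assignment every recorded phenotype matches its genotype and every non-founder's genotype is obtainable from its parents' genotypes, so the pedigree is consistent.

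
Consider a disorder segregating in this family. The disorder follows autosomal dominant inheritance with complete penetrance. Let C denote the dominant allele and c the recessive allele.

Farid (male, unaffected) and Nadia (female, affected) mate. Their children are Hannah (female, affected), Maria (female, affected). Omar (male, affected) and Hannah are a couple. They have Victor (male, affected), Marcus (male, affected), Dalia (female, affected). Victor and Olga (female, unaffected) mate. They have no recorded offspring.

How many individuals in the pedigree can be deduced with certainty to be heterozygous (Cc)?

2

Obligate heterozygotes: Hannah is affected so carries C and received c from Farid (cc), so Hannah is Cc; Maria is affected so carries C and received c from Farid (cc), so Maria is Cc.
Every other individual is either homozygous by phenotype or has at least one consistent homozygous assignment, so the count is 2.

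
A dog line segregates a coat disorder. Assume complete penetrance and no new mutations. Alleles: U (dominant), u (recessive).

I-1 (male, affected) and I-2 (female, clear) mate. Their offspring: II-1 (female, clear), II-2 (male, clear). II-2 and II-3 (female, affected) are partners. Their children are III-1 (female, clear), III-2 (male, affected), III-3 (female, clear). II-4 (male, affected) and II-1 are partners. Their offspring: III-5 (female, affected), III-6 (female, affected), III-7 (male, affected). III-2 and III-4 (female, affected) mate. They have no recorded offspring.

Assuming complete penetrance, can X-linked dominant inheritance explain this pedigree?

No

Under X-linked dominant, II-1 (clear, female) cannot arise from I-1 (affected) × I-2 (clear).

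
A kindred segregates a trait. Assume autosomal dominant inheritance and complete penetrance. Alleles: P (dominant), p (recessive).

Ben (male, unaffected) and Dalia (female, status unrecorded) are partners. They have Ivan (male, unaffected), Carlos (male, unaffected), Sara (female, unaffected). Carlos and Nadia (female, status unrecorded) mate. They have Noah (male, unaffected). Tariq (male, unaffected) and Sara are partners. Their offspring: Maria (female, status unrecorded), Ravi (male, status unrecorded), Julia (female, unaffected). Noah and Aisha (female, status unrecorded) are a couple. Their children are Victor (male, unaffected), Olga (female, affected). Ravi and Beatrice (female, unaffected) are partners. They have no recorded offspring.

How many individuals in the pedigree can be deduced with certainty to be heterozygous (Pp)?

Obligate heterozygotes: Aisha passed P to Olga (Pp, whose p came from Noah) and passed p to Victor (pp), so Aisha is Pp; Olga is affected so carries P and received p from Noah (pp), so Olga is Pp.
Every other individual is either homozygous by phenotype or has at least one consistent homozygous assignment, so the count is 2.

2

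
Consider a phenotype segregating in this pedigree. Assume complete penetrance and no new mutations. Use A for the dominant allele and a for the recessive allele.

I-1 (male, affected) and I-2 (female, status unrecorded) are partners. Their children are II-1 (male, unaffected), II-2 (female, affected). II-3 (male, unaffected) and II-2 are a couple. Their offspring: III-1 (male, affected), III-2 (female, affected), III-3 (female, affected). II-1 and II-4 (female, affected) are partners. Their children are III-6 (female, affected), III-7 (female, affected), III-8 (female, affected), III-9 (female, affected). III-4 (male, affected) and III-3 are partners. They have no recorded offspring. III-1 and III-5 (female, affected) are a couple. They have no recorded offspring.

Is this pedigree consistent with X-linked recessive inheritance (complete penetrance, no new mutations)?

No

Under X-linked recessive, III-2 (affected, female) cannot arise from II-3 (unaffected) × II-2 (affected).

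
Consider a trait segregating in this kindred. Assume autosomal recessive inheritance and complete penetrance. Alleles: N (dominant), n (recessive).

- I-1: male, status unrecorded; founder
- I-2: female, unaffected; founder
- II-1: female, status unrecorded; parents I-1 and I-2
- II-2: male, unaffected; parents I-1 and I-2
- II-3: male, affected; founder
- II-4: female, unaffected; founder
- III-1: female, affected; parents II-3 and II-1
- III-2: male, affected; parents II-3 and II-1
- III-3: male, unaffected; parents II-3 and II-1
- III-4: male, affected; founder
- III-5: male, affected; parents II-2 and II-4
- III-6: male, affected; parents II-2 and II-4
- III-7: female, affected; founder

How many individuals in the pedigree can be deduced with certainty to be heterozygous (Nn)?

Obligate heterozygotes: II-1 passed N to III-3 (Nn, whose n came from II-3) and passed n to III-1 (nn), so II-1 is Nn; II-2 is unaffected so carries N and passed n to III-5 (nn), so II-2 is Nn; II-4 is unaffected so carries N and passed n to III-5 (nn), so II-4 is Nn; III-3 is unaffected so carries N and received n from II-3 (nn), so III-3 is Nn.
Every other individual is either homozygous by phenotype or has at least one consistent homozygous assignment, so the count is 4.

4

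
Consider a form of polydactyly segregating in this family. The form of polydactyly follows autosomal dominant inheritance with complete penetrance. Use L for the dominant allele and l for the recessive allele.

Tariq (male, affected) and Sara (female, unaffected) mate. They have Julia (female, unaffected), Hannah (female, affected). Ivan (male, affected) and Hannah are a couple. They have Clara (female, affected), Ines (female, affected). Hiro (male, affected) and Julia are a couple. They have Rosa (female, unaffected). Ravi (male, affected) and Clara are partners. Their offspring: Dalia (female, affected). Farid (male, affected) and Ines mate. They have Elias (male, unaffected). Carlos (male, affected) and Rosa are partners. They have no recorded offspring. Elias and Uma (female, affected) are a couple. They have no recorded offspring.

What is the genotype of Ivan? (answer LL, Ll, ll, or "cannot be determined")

cannot be determined

Ivan's phenotype allows LL or Ll, and no parent or child forces a single allele at both positions; consistent genotype assignments exist with Ivan as LL or Ll.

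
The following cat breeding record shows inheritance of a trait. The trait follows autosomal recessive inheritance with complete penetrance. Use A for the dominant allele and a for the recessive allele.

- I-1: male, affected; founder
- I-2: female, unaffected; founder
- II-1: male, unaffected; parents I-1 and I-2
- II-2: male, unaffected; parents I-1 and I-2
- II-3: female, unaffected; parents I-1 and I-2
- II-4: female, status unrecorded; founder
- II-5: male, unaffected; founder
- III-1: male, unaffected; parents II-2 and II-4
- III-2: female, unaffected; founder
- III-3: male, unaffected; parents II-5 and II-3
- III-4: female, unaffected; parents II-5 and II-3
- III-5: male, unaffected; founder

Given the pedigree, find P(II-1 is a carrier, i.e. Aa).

II-1 is unaffected so carries A and received a from I-1 (aa), so II-1 is Aa, giving P(Aa) = 1.

1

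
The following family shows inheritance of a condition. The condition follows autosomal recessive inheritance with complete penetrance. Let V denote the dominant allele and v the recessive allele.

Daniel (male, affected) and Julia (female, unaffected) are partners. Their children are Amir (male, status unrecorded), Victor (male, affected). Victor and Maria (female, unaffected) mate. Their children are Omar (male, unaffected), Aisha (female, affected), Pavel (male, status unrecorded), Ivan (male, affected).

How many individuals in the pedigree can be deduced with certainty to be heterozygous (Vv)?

Obligate heterozygotes: Julia is unaffected so carries V and passed v to Victor (vv), so Julia is Vv; Maria is unaffected so carries V and passed v to Aisha (vv), so Maria is Vv; Omar is unaffected so carries V and received v from Victor (vv), so Omar is Vv.
Every other individual is either homozygous by phenotype or has at least one consistent homozygous assignment, so the count is 3.

3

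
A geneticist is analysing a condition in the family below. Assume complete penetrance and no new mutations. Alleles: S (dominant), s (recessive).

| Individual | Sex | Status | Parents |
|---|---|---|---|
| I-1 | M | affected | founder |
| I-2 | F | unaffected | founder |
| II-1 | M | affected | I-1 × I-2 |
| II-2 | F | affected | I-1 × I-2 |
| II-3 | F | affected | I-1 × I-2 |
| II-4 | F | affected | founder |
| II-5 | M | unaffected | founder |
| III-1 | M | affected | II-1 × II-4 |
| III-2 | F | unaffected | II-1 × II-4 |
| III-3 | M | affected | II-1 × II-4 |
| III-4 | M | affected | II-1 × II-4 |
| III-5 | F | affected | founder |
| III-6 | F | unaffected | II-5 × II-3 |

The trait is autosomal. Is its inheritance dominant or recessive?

dominant

II-1 and II-4 are both affected yet have an unaffected child III-2. Under a recessive model two affected parents are homozygous and every child would be affected, so the trait cannot be recessive.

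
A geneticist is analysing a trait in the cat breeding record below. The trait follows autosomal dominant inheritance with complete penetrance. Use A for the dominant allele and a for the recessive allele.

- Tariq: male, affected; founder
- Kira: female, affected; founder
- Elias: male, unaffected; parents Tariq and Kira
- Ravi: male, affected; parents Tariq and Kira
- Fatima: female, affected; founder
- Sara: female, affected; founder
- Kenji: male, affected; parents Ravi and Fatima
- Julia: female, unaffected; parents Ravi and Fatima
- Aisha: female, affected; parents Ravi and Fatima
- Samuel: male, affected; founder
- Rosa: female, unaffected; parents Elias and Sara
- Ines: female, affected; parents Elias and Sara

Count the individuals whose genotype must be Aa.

6

Obligate heterozygotes: Tariq is affected so carries A and passed a to Elias (aa), so Tariq is Aa; Kira is affected so carries A and passed a to Elias (aa), so Kira is Aa; Ravi is affected so carries A and passed a to Julia (aa), so Ravi is Aa; Fatima is affected so carries A and passed a to Julia (aa), so Fatima is Aa; Sara is affected so carries A and passed a to Rosa (aa), so Sara is Aa; Ines is affected so carries A and received a from Elias (aa), so Ines is Aa.
Every other individual is either homozygous by phenotype or has at least one consistent homozygous assignment, so the count is 6.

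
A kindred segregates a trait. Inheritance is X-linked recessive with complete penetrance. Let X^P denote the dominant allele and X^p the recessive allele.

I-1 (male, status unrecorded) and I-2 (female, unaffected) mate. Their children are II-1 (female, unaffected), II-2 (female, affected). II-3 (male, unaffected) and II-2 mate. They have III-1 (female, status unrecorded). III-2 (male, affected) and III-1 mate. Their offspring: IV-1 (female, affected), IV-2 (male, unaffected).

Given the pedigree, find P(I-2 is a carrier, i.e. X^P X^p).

1

I-2 is unaffected so carries P and passed p to II-2 (X^p X^p), so I-2 is X^P X^p, giving P(X^P X^p) = 1.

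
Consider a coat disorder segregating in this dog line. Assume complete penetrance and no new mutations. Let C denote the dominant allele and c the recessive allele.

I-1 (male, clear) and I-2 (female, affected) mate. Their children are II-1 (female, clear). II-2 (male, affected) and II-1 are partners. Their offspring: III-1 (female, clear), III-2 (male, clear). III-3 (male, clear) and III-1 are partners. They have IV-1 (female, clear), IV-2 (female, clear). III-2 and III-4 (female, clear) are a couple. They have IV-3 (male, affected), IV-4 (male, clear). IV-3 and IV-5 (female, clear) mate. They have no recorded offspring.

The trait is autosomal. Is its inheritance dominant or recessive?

recessive

III-2 and III-4 are both clear yet have an affected child IV-3. Under dominance, an affected child requires at least one affected parent, so the trait cannot be dominant.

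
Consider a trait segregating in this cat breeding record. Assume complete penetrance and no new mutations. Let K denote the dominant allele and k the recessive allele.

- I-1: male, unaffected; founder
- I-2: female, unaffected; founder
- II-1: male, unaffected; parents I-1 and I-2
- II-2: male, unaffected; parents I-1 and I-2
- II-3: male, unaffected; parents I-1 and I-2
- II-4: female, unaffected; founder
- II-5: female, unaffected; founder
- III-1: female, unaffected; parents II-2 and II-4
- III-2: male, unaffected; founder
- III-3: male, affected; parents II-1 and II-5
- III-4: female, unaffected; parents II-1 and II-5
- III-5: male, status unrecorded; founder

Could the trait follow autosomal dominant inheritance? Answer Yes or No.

No

Under autosomal dominant, III-3 (affected, male) cannot arise from II-1 (unaffected) × II-5 (unaffected).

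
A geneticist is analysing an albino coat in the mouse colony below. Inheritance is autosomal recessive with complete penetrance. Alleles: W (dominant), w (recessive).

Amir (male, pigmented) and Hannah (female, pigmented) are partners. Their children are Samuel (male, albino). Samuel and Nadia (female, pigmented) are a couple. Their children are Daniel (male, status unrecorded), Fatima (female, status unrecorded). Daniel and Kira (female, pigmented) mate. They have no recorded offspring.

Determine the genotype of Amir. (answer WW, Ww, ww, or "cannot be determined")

Ww

From phenotype alone, Amir is WW or Ww.
Amir is pigmented so carries W and passed w to Samuel (ww), so Amir is Ww.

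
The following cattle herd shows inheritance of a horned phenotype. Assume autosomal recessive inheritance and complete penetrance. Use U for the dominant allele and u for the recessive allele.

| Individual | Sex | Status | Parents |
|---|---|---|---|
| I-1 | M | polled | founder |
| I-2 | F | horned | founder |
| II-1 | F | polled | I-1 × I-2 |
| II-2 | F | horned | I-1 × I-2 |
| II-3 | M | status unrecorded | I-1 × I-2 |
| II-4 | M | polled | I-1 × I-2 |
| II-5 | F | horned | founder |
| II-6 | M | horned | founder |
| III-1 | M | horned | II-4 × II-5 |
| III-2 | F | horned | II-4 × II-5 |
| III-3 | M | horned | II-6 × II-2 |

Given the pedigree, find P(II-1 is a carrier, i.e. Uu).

II-1 is polled so carries U and received u from I-2 (uu), so II-1 is Uu, giving P(Uu) = 1.

1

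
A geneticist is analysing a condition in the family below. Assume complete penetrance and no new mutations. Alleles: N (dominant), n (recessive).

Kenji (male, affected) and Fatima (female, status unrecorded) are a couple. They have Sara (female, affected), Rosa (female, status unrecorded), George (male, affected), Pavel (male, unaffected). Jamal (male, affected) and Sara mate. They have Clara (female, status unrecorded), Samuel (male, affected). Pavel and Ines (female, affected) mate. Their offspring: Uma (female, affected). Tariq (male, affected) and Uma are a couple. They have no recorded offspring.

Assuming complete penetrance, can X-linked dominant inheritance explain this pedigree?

Yes

A consistent assignment under X-linked dominant exists: Kenji X^N Y, Fatima X^N X^n, Sara X^N X^N, Rosa X^N X^N, George X^N Y, Pavel X^n Y, Jamal X^N Y, Ines X^N X^N, Clara X^N X^N, Samuel X^N Y, Uma X^N X^n, Tariq X^N Y.
In this assignment every recorded phenotype matches its genotype and every non-founder's genotype is obtainable from its parents' genotypes, so the pedigree is consistent.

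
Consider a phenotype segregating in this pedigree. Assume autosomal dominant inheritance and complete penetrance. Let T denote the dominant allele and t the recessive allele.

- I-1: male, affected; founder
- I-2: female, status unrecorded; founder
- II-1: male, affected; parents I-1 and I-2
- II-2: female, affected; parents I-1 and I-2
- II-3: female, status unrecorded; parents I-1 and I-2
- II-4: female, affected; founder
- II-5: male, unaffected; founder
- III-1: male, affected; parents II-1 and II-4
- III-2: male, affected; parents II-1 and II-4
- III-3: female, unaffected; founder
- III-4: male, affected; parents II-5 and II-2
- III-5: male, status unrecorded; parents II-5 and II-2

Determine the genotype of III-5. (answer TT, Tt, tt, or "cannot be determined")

cannot be determined

III-5's phenotype is unrecorded, and no parent or child forces a single allele at both positions; consistent genotype assignments exist with III-5 as Tt or tt.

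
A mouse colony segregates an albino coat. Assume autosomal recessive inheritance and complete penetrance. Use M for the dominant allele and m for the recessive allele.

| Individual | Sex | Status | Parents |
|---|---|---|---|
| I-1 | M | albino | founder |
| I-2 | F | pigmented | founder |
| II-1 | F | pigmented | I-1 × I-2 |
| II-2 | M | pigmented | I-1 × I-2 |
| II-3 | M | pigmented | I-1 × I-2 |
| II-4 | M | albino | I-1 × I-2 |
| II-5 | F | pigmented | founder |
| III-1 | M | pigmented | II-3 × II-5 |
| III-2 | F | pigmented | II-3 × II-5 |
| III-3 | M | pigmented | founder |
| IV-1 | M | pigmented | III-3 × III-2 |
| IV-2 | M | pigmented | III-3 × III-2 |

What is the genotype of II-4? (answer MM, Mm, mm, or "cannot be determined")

mm

II-4 is albino, so II-4 is mm.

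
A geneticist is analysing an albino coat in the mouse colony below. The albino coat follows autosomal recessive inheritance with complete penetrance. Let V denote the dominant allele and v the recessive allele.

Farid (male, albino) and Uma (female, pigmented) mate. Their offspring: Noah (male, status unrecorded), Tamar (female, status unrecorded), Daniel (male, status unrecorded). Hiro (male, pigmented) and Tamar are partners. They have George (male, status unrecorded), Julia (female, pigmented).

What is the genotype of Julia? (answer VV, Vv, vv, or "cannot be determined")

cannot be determined

Julia's phenotype allows VV or Vv, and no parent or child forces a single allele at both positions; consistent genotype assignments exist with Julia as VV or Vv.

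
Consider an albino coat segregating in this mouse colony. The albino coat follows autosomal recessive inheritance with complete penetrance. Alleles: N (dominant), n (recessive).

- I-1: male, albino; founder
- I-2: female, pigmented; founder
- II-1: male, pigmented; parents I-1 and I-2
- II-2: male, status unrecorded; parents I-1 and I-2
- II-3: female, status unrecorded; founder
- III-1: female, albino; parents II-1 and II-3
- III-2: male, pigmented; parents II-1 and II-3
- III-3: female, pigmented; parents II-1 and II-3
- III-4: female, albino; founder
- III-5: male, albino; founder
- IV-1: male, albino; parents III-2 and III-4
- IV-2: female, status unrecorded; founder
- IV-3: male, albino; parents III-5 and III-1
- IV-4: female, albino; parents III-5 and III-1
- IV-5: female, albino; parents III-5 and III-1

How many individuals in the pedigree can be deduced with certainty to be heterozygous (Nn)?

Obligate heterozygotes: II-1 is pigmented so carries N and received n from I-1 (nn), so II-1 is Nn; III-2 is pigmented so carries N and passed n to IV-1 (nn), so III-2 is Nn.
Every other individual is either homozygous by phenotype or has at least one consistent homozygous assignment, so the count is 2.

2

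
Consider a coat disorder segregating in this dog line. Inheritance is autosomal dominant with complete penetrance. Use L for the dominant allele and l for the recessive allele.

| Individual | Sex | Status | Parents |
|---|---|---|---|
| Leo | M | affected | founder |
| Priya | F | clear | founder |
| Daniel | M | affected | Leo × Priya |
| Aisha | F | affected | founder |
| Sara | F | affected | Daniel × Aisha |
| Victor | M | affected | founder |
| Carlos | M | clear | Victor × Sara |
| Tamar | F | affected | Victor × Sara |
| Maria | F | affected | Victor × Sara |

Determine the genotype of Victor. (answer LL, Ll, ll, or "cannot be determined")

Ll

From phenotype alone, Victor is LL or Ll.
Victor is affected so carries L and passed l to Carlos (ll), so Victor is Ll.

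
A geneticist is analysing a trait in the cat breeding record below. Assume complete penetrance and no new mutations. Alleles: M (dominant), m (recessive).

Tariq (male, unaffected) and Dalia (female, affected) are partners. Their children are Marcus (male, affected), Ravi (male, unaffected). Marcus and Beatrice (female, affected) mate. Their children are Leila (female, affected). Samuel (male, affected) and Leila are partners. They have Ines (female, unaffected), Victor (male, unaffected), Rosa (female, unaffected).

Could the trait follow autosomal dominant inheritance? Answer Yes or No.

A consistent assignment under autosomal dominant exists: Tariq mm, Dalia Mm, Marcus Mm, Ravi mm, Beatrice MM, Leila Mm, Samuel Mm, Ines mm, Victor mm, Rosa mm.
In this assignment every recorded phenotype matches its genotype and every non-founder's genotype is obtainable from its parents' genotypes, so the pedigree is consistent.

Yes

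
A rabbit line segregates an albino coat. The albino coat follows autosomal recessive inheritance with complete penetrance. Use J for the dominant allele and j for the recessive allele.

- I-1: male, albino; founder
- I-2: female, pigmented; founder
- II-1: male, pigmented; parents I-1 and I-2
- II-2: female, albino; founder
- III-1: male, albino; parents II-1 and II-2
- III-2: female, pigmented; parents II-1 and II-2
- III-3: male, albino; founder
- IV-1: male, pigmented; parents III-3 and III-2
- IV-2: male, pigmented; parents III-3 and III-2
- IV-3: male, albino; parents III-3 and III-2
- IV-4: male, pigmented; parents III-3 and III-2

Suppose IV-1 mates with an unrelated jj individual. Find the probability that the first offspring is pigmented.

IV-1 is pigmented so carries J and received j from III-3 (jj), so IV-1 is Jj.
The cross gives 1/2 Jj : 1/2 jj, so P(offspring is pigmented) = 1/2.

1/2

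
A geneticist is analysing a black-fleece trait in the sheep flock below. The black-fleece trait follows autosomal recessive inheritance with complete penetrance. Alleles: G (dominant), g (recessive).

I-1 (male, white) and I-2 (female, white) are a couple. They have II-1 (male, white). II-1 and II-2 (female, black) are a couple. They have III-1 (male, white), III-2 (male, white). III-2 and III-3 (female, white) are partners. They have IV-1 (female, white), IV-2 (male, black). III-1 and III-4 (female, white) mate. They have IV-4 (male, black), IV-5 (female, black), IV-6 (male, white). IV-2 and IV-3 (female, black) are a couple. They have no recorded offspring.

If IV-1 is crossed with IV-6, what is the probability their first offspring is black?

III-2 is white so carries G and received g from II-2 (gg), so III-2 is Gg.
III-3 is white so carries G and passed g to IV-2 (gg), so III-3 is Gg.
IV-1 is a white offspring of III-2 (Gg) × III-3 (Gg), whose cross gives 1/4 GG : 1/2 Gg : 1/4 gg; conditioning on being white, IV-1 is GG with probability 1/3, Gg with probability 2/3.
III-1 is white so carries G and received g from II-2 (gg), so III-1 is Gg.
III-4 is white so carries G and passed g to IV-4 (gg), so III-4 is Gg.
IV-6 is a white offspring of III-1 (Gg) × III-4 (Gg), whose cross gives 1/4 GG : 1/2 Gg : 1/4 gg; conditioning on being white, IV-6 is GG with probability 1/3, Gg with probability 2/3.
Summing over parental genotype combinations, P(offspring is black) = 4/9·1/4 = 1/9.

1/9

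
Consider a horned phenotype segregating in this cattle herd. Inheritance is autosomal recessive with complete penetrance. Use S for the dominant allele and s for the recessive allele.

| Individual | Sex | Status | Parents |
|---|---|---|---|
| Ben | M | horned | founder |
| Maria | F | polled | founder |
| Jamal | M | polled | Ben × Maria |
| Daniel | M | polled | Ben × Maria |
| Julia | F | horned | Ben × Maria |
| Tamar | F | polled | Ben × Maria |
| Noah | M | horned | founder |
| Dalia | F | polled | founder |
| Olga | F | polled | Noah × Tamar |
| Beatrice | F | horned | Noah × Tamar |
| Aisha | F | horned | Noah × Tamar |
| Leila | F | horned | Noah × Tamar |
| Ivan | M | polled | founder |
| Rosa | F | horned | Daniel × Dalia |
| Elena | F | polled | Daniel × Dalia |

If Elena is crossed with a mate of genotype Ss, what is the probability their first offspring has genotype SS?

Daniel is polled so carries S and received s from Ben (ss), so Daniel is Ss.
Dalia is polled so carries S and passed s to Rosa (ss), so Dalia is Ss.
Elena is a polled offspring of Daniel (Ss) × Dalia (Ss), whose cross gives 1/4 SS : 1/2 Ss : 1/4 ss; conditioning on being polled, Elena is SS with probability 1/3, Ss with probability 2/3.
Summing over parental genotype combinations, P(offspring has genotype SS) = 1/3·1/2 + 2/3·1/4 = 1/3.

1/3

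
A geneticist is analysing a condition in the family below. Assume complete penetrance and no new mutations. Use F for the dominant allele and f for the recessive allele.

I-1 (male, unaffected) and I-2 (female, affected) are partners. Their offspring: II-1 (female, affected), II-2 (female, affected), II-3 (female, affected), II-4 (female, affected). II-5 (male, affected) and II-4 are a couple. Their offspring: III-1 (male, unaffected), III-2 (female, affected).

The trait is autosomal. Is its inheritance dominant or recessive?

dominant

II-5 and II-4 are both affected yet have an unaffected child III-1. Under a recessive model two affected parents are homozygous and every child would be affected, so the trait cannot be recessive.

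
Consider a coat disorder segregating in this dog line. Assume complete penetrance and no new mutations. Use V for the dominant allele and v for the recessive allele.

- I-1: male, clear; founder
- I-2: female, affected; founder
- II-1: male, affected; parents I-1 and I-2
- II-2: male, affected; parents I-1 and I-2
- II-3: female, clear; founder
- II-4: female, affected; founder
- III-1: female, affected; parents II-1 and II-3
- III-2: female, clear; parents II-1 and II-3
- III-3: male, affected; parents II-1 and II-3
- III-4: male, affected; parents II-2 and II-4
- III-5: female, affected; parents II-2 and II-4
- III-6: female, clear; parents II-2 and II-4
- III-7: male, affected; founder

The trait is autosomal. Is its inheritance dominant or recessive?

dominant

II-2 and II-4 are both affected yet have a clear child III-6. Under a recessive model two affected parents are homozygous and every child would be affected, so the trait cannot be recessive.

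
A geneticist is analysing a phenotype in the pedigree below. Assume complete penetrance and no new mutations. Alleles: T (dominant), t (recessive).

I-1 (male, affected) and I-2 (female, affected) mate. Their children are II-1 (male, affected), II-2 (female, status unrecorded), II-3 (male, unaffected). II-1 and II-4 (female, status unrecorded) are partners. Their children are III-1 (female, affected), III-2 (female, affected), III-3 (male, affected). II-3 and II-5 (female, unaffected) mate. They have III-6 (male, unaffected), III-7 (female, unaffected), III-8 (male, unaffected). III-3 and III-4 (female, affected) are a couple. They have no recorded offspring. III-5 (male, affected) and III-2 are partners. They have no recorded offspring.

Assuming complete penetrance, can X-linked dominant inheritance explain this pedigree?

A consistent assignment under X-linked dominant exists: I-1 X^T Y, I-2 X^T X^t, II-1 X^T Y, II-2 X^T X^T, II-3 X^t Y, II-4 X^T X^T, II-5 X^t X^t, III-1 X^T X^T, III-2 X^T X^T, III-3 X^T Y, III-4 X^T X^T, III-5 X^T Y, III-6 X^t Y, III-7 X^t X^t, III-8 X^t Y.
In this assignment every recorded phenotype matches its genotype and every non-founder's genotype is obtainable from its parents' genotypes, so the pedigree is consistent.

Yes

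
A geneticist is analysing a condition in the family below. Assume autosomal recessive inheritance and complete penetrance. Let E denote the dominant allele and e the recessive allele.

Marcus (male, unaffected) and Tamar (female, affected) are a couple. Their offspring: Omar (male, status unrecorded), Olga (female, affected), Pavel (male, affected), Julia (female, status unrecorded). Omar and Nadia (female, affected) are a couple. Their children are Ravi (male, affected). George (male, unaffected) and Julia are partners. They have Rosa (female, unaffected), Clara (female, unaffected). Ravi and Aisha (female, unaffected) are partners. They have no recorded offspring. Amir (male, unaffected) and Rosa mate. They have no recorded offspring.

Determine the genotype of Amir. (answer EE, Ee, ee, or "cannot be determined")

cannot be determined

Amir's phenotype allows EE or Ee, and no parent or child forces a single allele at both positions; consistent genotype assignments exist with Amir as EE or Ee.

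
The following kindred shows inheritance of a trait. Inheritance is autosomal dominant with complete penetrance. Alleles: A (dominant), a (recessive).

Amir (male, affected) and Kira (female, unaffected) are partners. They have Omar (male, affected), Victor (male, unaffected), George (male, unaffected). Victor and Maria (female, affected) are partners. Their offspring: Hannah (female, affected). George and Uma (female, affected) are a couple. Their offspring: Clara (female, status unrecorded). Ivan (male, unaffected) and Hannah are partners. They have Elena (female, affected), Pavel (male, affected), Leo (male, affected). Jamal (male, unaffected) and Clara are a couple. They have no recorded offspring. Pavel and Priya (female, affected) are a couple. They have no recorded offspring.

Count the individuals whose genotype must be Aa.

6

Obligate heterozygotes: Amir is affected so carries A and passed a to Victor (aa), so Amir is Aa; Omar is affected so carries A and received a from Kira (aa), so Omar is Aa; Hannah is affected so carries A and received a from Victor (aa), so Hannah is Aa; Elena is affected so carries A and received a from Ivan (aa), so Elena is Aa; Pavel is affected so carries A and received a from Ivan (aa), so Pavel is Aa; Leo is affected so carries A and received a from Ivan (aa), so Leo is Aa.
Every other individual is either homozygous by phenotype or has at least one consistent homozygous assignment, so the count is 6.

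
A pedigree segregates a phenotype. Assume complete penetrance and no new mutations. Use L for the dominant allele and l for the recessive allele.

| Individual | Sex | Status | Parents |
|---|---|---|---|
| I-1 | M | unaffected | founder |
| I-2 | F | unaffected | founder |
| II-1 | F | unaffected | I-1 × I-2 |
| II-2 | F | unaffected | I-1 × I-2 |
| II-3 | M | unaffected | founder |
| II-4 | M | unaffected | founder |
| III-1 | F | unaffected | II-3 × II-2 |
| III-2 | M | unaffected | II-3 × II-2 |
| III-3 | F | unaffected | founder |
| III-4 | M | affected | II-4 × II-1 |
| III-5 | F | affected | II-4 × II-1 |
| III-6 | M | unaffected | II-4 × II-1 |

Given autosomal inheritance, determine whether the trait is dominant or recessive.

recessive

II-4 and II-1 are both unaffected yet have an affected child III-4. Under dominance, an affected child requires at least one affected parent, so the trait cannot be dominant.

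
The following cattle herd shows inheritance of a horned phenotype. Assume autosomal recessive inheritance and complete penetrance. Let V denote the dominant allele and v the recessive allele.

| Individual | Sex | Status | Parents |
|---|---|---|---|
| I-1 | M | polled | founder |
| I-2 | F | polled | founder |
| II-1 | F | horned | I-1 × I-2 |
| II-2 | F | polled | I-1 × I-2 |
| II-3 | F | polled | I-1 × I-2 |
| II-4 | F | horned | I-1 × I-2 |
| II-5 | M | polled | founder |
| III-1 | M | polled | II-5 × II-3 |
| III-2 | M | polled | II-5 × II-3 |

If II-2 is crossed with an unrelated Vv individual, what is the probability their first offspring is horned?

1/6

I-1 is polled so carries V and passed v to II-1 (vv), so I-1 is Vv.
I-2 is polled so carries V and passed v to II-1 (vv), so I-2 is Vv.
II-2 is a polled offspring of I-1 (Vv) × I-2 (Vv), whose cross gives 1/4 VV : 1/2 Vv : 1/4 vv; conditioning on being polled, II-2 is VV with probability 1/3, Vv with probability 2/3.
Summing over parental genotype combinations, P(offspring is horned) = 2/3·1/4 = 1/6.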